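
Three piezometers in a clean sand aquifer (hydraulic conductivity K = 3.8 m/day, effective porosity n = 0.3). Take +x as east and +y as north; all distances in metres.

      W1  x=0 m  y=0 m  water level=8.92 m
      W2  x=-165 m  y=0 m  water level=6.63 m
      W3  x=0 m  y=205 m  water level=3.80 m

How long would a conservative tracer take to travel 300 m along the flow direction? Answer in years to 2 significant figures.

∂h/∂x = (6.63 − 8.92) / (-165 − 0) = +0.01388
∂h/∂y = (3.80 − 8.92) / (205 − 0) = -0.02498
|∇h| = √(0.01388² + -0.02498²) = 0.02858
Seepage velocity v = K·i/n = 3.8 × 0.02858 / 0.3 = 0.362 m/day.
t = 300 / 0.362 = 828.7 days = 2.27 years.

2.3 years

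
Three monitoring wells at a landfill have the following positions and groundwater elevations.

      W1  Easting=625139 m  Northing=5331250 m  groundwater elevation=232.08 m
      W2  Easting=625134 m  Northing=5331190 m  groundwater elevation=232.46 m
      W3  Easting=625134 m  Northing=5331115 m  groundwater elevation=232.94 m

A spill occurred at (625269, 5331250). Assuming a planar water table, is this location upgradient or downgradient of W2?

Differences from W1: to W2 (Δx, Δy, Δh) = (-5, -60, +0.38); to W3 = (-5, -135, +0.86).
Determinant of the coordinate differences = (-5)·(-135) − (-5)·(-60) = 375.
∂h/∂x = [(+0.38)·(-135) − (+0.86)·(-60)] / 375 = +0.0008000
∂h/∂y = [(-5)·(+0.86) − (-5)·(+0.38)] / 375 = -0.006400
Head at (625269, 5331250) = 232.08 + (+0.0008000)·(130) + (-0.006400)·(0) = 232.18 m.
That is lower than the 232.46 m at W2, so the point is downgradient.

downgradient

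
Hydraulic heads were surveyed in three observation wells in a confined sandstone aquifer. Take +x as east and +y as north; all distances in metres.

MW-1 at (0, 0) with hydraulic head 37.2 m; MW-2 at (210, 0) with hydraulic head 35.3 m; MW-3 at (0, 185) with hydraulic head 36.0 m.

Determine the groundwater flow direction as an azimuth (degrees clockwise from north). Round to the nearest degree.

∂h/∂x = (35.3 − 37.2) / (210 − 0) = -0.009048
∂h/∂y = (36.0 − 37.2) / (185 − 0) = -0.006486
Flow direction (−∇h) has components (+0.009048 E, +0.006486 N).
Azimuth = atan2(E, N) = atan2(+0.009048, +0.006486) = 54.4° ≈ 054°.

054°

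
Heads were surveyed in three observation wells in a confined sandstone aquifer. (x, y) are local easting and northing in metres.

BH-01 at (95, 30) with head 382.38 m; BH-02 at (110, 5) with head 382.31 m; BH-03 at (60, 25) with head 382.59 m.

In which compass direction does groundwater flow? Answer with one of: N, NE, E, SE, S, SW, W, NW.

Differences from BH-01: to BH-02 (Δx, Δy, Δh) = (15, -25, -0.07); to BH-03 = (-35, -5, +0.21).
Determinant of the coordinate differences = 15·(-5) − (-35)·(-25) = -950.
∂h/∂x = [(-0.07)·(-5) − (+0.21)·(-25)] / -950 = -0.005895
∂h/∂y = [15·(+0.21) − (-35)·(-0.07)] / -950 = -0.0007368
Flow = −∇h = (+0.005895 east, +0.0007368 north), which points east.

E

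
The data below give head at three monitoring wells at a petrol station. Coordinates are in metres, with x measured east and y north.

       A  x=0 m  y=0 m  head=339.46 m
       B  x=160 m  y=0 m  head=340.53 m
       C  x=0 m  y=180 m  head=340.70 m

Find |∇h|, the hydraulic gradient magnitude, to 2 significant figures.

0.0096

∂h/∂x = (340.53 − 339.46) / (160 − 0) = +0.006687
∂h/∂y = (340.70 − 339.46) / (180 − 0) = +0.006889
|∇h| = √(0.006687² + 0.006889²) = 0.009601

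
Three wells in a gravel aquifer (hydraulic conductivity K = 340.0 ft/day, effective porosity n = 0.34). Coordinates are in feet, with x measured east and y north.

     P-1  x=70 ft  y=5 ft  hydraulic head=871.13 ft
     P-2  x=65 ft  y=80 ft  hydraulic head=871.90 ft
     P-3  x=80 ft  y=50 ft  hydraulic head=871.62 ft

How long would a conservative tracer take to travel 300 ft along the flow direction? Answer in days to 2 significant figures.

28 days

Differences from P-1: to P-2 (Δx, Δy, Δh) = (-5, 75, +0.77); to P-3 = (10, 45, +0.49).
Determinant of the coordinate differences = (-5)·45 − 10·75 = -975.
∂h/∂x = [(+0.77)·45 − (+0.49)·75] / -975 = +0.002154
∂h/∂y = [(-5)·(+0.49) − 10·(+0.77)] / -975 = +0.01041
|∇h| = √(0.002154² + 0.01041²) = 0.01063
Seepage velocity v = K·i/n = 340.0 × 0.01063 / 0.34 = 10.63 ft/day.
t = 300 / 10.63 = 28.22 days.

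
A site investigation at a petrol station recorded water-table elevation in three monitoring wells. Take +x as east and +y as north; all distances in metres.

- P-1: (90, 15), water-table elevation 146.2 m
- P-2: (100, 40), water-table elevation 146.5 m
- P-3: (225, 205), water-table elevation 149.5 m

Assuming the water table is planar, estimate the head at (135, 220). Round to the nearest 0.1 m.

Taking P-1 as reference: P-2−P-1 = (10, 25, +0.3); P-3−P-1 = (135, 190, +3.3).
Determinant of the coordinate differences = 10·190 − 135·25 = -1475.
∂h/∂x = [(+0.3)·190 − (+3.3)·25] / -1475 = +0.01729
∂h/∂y = [10·(+3.3) − 135·(+0.3)] / -1475 = +0.005085
h(135, 220) = 146.2 + (+0.01729)·(45) + (+0.005085)·(205) = 146.2 +0.778 +1.042 = 148.020 m.

148.0 m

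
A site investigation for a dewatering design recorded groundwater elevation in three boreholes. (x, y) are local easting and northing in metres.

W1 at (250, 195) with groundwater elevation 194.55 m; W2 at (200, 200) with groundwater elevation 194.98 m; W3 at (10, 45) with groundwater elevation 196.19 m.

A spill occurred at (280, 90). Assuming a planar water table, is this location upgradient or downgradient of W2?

Three-point gradient (reference W1): Δ to W2 = (-50, 5, +0.43), Δ to W3 = (-240, -150, +1.64).
∂h/∂x = -0.008356, ∂h/∂y = +0.002437 (det = 8700).
Head at (280, 90) = 194.55 + (-0.008356)·(30) + (+0.002437)·(-105) = 194.04 m.
That is lower than the 194.98 m at W2, so the point is downgradient.

downgradient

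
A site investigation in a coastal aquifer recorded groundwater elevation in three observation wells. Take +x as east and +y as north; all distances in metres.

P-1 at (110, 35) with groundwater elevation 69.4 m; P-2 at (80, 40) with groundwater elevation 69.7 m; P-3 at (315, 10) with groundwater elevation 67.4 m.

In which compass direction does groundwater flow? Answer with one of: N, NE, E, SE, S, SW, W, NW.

SE

With h = a·x + b·y + c and P-1 as origin, the differences give:
  (-30)·a + 5·b = +0.3
  205·a + (-25)·b = -2.0
Eliminate b (×(-25) and ×5, subtract): -275·a = 2.50 → a = ∂h/∂x = -0.009091
Back-substitute: b = ∂h/∂y = +0.005455.
Flow = −∇h = (+0.009091 east, -0.005455 north), which points southeast.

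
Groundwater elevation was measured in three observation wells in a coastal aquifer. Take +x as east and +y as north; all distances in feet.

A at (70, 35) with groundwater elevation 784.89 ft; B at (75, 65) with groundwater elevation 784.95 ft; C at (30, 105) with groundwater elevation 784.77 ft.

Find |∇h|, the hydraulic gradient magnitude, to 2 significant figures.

Differences from A: to B (Δx, Δy, Δh) = (5, 30, +0.06); to C = (-40, 70, -0.12).
Determinant of the coordinate differences = 5·70 − (-40)·30 = 1550.
∂h/∂x = [(+0.06)·70 − (-0.12)·30] / 1550 = +0.005032
∂h/∂y = [5·(-0.12) − (-40)·(+0.06)] / 1550 = +0.001161
|∇h| = √(0.005032² + 0.001161²) = 0.005164

0.0052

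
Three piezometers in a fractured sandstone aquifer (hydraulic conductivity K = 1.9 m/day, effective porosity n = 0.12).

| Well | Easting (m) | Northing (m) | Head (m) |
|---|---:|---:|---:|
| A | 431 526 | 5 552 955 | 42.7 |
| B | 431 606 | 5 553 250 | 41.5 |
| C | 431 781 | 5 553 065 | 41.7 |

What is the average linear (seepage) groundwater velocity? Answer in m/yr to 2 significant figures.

24 m/yr

Differences from A: to B (Δx, Δy, Δh) = (80, 295, -1.2); to C = (255, 110, -1.0).
Solve a·Δx + b·Δy = Δh: det = 80·110 − 255·295 = -66425.
∂h/∂x = [(-1.2)·110 − (-1.0)·295] / -66425 = -0.002454
∂h/∂y = [80·(-1.0) − 255·(-1.2)] / -66425 = -0.003402
|∇h| = √(-0.002454² + -0.003402²) = 0.004195
Seepage velocity v = K·i/n = 1.9 × 0.004195 / 0.12 = 0.06642 m/day = 24.26 m/yr.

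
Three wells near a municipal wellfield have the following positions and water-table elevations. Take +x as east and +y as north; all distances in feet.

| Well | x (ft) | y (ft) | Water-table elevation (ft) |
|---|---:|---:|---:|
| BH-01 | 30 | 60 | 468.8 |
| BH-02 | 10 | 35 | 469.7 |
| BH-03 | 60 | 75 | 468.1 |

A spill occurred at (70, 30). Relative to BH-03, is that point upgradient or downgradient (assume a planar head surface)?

Taking BH-01 as reference: BH-02−BH-01 = (-20, -25, +0.9); BH-03−BH-01 = (30, 15, -0.7).
Determinant of the coordinate differences = (-20)·15 − 30·(-25) = 450.
∂h/∂x = [(+0.9)·15 − (-0.7)·(-25)] / 450 = -0.008889
∂h/∂y = [(-20)·(-0.7) − 30·(+0.9)] / 450 = -0.02889
Head at (70, 30) = 468.8 + (-0.008889)·(40) + (-0.02889)·(-30) = 469.31 ft.
That is higher than the 468.1 ft at BH-03, so the point is upgradient.

upgradient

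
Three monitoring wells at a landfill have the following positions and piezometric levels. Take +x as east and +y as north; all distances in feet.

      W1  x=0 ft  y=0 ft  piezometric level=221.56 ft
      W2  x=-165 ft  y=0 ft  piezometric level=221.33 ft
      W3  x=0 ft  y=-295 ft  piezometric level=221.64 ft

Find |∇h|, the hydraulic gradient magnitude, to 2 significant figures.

0.0014

∂h/∂x = (221.33 − 221.56) / (-165 − 0) = +0.001394
∂h/∂y = (221.64 − 221.56) / (-295 − 0) = -0.0002712
|∇h| = √(0.001394² + -0.0002712²) = 0.00142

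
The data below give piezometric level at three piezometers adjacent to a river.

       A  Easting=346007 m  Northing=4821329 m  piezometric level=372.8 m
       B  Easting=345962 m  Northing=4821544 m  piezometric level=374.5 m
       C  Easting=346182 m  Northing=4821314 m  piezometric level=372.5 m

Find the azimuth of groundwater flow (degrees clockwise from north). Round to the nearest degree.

172°

With h = a·x + b·y + c and A as origin, the differences give:
  (-45)·a + 215·b = +1.7
  175·a + (-15)·b = -0.3
Eliminate b (×(-15) and ×215, subtract): -36950·a = 39.00 → a = ∂h/∂x = -0.001055
Back-substitute: b = ∂h/∂y = +0.007686.
Flow direction (−∇h) has components (+0.001055 E, -0.007686 N).
Azimuth = atan2(E, N) = atan2(+0.001055, -0.007686) = 172.2° ≈ 172°.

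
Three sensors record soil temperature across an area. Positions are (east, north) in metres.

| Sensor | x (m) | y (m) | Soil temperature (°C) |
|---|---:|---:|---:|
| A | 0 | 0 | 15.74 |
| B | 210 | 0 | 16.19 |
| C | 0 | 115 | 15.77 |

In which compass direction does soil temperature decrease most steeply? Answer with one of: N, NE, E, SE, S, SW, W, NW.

W

∂T/∂x = (16.19 − 15.74) / (210 − 0) = +0.002143
∂T/∂y = (15.77 − 15.74) / (115 − 0) = +0.0002609
Steepest decrease is along −∇f = (-0.002143 E, -0.0002609 N) → west.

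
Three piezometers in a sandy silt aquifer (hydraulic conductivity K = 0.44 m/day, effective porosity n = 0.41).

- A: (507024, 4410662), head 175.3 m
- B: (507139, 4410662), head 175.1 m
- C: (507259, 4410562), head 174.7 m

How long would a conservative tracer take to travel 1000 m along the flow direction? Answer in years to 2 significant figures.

With h = a·x + b·y + c and A as origin, the differences give:
  115·a + 0·b = -0.2
  235·a + (-100)·b = -0.6
Eliminate b (×(-100) and ×0, subtract): -11500·a = 20.00 → a = ∂h/∂x = -0.001739
Back-substitute: b = ∂h/∂y = +0.001913.
|∇h| = √(-0.001739² + 0.001913²) = 0.002585
Seepage velocity v = K·i/n = 0.44 × 0.002585 / 0.41 = 0.002774 m/day.
t = 1000 / 0.002774 = 3.605e+05 days = 987 years.

990 years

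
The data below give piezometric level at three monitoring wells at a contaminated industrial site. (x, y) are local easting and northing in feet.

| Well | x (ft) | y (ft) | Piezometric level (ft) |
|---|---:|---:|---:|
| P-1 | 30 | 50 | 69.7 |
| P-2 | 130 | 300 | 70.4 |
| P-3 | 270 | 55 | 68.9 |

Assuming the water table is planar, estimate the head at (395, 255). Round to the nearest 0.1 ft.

Differences from P-1: to P-2 (Δx, Δy, Δh) = (100, 250, +0.7); to P-3 = (240, 5, -0.8).
Determinant of the coordinate differences = 100·5 − 240·250 = -59500.
∂h/∂x = [(+0.7)·5 − (-0.8)·250] / -59500 = -0.003420
∂h/∂y = [100·(-0.8) − 240·(+0.7)] / -59500 = +0.004168
h(395, 255) = 69.7 + (-0.003420)·(365) + (+0.004168)·(205) = 69.7 -1.248 +0.854 = 69.306 ft.

69.3 ft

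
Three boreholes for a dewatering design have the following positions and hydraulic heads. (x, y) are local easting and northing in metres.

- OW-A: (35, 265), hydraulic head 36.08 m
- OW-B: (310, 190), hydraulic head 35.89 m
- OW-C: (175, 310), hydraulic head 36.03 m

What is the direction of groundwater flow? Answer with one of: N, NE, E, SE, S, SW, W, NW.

With h = a·x + b·y + c and OW-A as origin, the differences give:
  275·a + (-75)·b = -0.19
  140·a + 45·b = -0.05
Eliminate b (×45 and ×(-75), subtract): 22875·a = -12.300 → a = ∂h/∂x = -0.0005377
Back-substitute: b = ∂h/∂y = +0.0005617.
Flow = −∇h = (+0.0005377 east, -0.0005617 north), which points southeast.

SE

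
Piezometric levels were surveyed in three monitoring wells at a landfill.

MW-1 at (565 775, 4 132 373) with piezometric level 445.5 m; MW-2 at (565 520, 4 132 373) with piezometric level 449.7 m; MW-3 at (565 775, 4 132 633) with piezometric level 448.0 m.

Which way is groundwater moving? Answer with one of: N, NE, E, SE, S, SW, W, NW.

SE

∂h/∂x = (449.7 − 445.5) / (565520 − 565775) = -0.01647
∂h/∂y = (448.0 − 445.5) / (4132633 − 4132373) = +0.009615
Flow = −∇h = (+0.01647 east, -0.009615 north), which points southeast.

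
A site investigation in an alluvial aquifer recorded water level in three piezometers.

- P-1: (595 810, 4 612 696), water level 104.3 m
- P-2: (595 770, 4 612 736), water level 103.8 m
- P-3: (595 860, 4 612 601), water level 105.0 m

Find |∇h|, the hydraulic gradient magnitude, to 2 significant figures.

With h = a·x + b·y + c and P-1 as origin, the differences give:
  (-40)·a + 40·b = -0.5
  50·a + (-95)·b = +0.7
Eliminate b (×(-95) and ×40, subtract): 1800·a = 19.50 → a = ∂h/∂x = +0.01083
Back-substitute: b = ∂h/∂y = -0.001667.
|∇h| = √(0.01083² + -0.001667²) = 0.01096

0.011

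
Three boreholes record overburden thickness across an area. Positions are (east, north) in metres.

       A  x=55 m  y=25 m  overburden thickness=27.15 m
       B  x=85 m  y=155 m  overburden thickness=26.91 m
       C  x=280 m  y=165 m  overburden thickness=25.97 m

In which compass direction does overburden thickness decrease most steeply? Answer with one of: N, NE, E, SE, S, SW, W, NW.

E

With d = a·x + b·y + c and A as origin, the differences give:
  30·a + 130·b = -0.24
  225·a + 140·b = -1.18
Eliminate b (×140 and ×130, subtract): -25050·a = 119.800 → a = ∂d/∂x = -0.004782
Back-substitute: b = ∂d/∂y = -0.0007425.
Steepest decrease is along −∇f = (+0.004782 E, +0.0007425 N) → east.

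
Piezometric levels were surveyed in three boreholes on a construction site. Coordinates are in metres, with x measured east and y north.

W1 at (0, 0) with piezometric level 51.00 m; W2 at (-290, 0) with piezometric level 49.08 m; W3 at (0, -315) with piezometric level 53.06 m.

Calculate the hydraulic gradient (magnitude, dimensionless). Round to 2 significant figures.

∂h/∂x = (49.08 − 51.00) / (-290 − 0) = +0.006621
∂h/∂y = (53.06 − 51.00) / (-315 − 0) = -0.006540
|∇h| = √(0.006621² + -0.006540²) = 0.009306

0.0093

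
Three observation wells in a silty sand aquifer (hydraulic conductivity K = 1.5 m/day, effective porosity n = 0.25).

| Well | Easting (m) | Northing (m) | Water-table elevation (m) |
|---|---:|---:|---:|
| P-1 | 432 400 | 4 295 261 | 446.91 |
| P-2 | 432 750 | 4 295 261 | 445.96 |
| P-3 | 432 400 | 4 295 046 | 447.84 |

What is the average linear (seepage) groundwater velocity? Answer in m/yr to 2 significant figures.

∂h/∂x = (445.96 − 446.91) / (432750 − 432400) = -0.002714
∂h/∂y = (447.84 − 446.91) / (4295046 − 4295261) = -0.004326
|∇h| = √(-0.002714² + -0.004326²) = 0.005107
Seepage velocity v = K·i/n = 1.5 × 0.005107 / 0.25 = 0.03064 m/day = 11.19 m/yr.

11 m/yr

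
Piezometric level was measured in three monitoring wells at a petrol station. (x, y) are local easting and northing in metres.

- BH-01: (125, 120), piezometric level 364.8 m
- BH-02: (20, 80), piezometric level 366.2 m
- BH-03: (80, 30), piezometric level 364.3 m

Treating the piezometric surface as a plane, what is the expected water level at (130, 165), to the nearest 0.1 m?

365.4 m

Differences from BH-01: to BH-02 (Δx, Δy, Δh) = (-105, -40, +1.4); to BH-03 = (-45, -90, -0.5).
Solve a·Δx + b·Δy = Δh: det = (-105)·(-90) − (-45)·(-40) = 7650.
∂h/∂x = [(+1.4)·(-90) − (-0.5)·(-40)] / 7650 = -0.01908
∂h/∂y = [(-105)·(-0.5) − (-45)·(+1.4)] / 7650 = +0.01510
h(130, 165) = 364.8 + (-0.01908)·(5) + (+0.01510)·(45) = 364.8 -0.095 +0.679 = 365.384 m.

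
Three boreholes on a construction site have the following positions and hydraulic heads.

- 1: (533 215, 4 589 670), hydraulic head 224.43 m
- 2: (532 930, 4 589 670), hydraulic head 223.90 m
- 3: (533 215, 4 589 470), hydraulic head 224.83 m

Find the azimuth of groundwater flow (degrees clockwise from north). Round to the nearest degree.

317°

∂h/∂x = (223.90 − 224.43) / (532930 − 533215) = +0.001860
∂h/∂y = (224.83 − 224.43) / (4589470 − 4589670) = -0.002000
Flow direction (−∇h) has components (-0.001860 E, +0.002000 N).
Azimuth = atan2(E, N) = atan2(-0.001860, +0.002000) = 317.1° ≈ 317°.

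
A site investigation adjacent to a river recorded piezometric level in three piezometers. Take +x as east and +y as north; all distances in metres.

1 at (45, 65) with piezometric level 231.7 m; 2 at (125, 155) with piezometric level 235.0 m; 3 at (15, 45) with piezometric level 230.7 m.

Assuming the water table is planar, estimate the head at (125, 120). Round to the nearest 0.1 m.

Three-point gradient (reference 1): Δ to 2 = (80, 90, +3.3), Δ to 3 = (-30, -20, -1.0).
∂h/∂x = +0.02182, ∂h/∂y = +0.01727 (det = 1100).
h(125, 120) = 231.7 + (+0.02182)·(80) + (+0.01727)·(55) = 231.7 +1.745 +0.950 = 234.395 m.

234.4 m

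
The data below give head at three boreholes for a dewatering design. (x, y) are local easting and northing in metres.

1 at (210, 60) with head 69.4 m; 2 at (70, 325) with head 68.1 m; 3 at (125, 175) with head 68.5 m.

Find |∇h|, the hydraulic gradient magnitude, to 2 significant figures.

0.014

Differences from 1: to 2 (Δx, Δy, Δh) = (-140, 265, -1.3); to 3 = (-85, 115, -0.9).
Determinant of the coordinate differences = (-140)·115 − (-85)·265 = 6425.
∂h/∂x = [(-1.3)·115 − (-0.9)·265] / 6425 = +0.01385
∂h/∂y = [(-140)·(-0.9) − (-85)·(-1.3)] / 6425 = +0.002412
|∇h| = √(0.01385² + 0.002412²) = 0.01406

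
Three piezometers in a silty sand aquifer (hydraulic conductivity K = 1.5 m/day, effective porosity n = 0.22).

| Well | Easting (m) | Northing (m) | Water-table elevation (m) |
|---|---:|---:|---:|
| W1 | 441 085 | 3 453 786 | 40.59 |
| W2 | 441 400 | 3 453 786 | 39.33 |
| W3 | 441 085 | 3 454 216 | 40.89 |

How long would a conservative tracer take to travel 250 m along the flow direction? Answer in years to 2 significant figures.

25 years

∂h/∂x = (39.33 − 40.59) / (441400 − 441085) = -0.004000
∂h/∂y = (40.89 − 40.59) / (3454216 − 3453786) = +0.0006977
|∇h| = √(-0.004000² + 0.0006977²) = 0.00406
Seepage velocity v = K·i/n = 1.5 × 0.00406 / 0.22 = 0.02768 m/day.
t = 250 / 0.02768 = 9032 days = 24.7 years.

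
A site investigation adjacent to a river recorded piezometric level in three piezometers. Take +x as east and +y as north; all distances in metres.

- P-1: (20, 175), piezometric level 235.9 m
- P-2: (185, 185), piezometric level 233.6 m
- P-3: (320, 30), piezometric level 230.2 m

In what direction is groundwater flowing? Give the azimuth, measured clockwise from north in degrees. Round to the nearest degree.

Taking P-1 as reference: P-2−P-1 = (165, 10, -2.3); P-3−P-1 = (300, -145, -5.7).
Solve a·Δx + b·Δy = Δh: det = 165·(-145) − 300·10 = -26925.
∂h/∂x = [(-2.3)·(-145) − (-5.7)·10] / -26925 = -0.01450
∂h/∂y = [165·(-5.7) − 300·(-2.3)] / -26925 = +0.009304
Flow direction (−∇h) has components (+0.01450 E, -0.009304 N).
Azimuth = atan2(E, N) = atan2(+0.01450, -0.009304) = 122.7° ≈ 123°.

123°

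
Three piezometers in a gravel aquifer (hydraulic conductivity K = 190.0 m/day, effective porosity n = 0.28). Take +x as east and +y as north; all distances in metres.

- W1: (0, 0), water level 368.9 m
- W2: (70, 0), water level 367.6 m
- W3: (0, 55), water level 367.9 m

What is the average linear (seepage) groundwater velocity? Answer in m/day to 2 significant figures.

∂h/∂x = (367.6 − 368.9) / (70 − 0) = -0.01857
∂h/∂y = (367.9 − 368.9) / (55 − 0) = -0.01818
|∇h| = √(-0.01857² + -0.01818²) = 0.02599
Seepage velocity v = K·i/n = 190.0 × 0.02599 / 0.28 = 17.64 m/day.

18 m/day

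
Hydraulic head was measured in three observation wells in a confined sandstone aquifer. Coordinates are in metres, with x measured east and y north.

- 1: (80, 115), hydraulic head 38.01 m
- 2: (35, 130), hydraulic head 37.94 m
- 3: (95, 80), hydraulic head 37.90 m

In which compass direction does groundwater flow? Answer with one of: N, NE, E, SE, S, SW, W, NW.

Taking 1 as reference: 2−1 = (-45, 15, -0.07); 3−1 = (15, -35, -0.11).
Determinant of the coordinate differences = (-45)·(-35) − 15·15 = 1350.
∂h/∂x = [(-0.07)·(-35) − (-0.11)·15] / 1350 = +0.003037
∂h/∂y = [(-45)·(-0.11) − 15·(-0.07)] / 1350 = +0.004444
Flow = −∇h = (-0.003037 east, -0.004444 north), which points southwest.

SW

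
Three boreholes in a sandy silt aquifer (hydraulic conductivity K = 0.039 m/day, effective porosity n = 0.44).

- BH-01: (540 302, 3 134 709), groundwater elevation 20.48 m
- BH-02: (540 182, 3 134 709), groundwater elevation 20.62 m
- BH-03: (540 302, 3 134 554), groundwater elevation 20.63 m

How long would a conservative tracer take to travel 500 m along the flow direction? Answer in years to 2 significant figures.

∂h/∂x = (20.62 − 20.48) / (540182 − 540302) = -0.001167
∂h/∂y = (20.63 − 20.48) / (3134554 − 3134709) = -0.0009677
|∇h| = √(-0.001167² + -0.0009677²) = 0.001516
Seepage velocity v = K·i/n = 0.039 × 0.001516 / 0.44 = 0.0001344 m/day.
t = 500 / 0.0001344 = 3.72e+06 days = 1.02e+04 years.

10000 years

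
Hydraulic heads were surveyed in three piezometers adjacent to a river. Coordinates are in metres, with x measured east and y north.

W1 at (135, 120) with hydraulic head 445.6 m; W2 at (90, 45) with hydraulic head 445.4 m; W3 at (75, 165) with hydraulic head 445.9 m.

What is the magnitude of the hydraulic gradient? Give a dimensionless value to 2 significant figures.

0.0044

Taking W1 as reference: W2−W1 = (-45, -75, -0.2); W3−W1 = (-60, 45, +0.3).
Solve a·Δx + b·Δy = Δh: det = (-45)·45 − (-60)·(-75) = -6525.
∂h/∂x = [(-0.2)·45 − (+0.3)·(-75)] / -6525 = -0.002069
∂h/∂y = [(-45)·(+0.3) − (-60)·(-0.2)] / -6525 = +0.003908
|∇h| = √(-0.002069² + 0.003908²) = 0.004422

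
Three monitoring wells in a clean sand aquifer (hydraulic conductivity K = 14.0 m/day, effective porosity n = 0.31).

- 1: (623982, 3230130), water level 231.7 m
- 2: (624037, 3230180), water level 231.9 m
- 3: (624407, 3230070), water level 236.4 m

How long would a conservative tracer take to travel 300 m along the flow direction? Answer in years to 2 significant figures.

Differences from 1: to 2 (Δx, Δy, Δh) = (55, 50, +0.2); to 3 = (425, -60, +4.7).
Determinant of the coordinate differences = 55·(-60) − 425·50 = -24550.
∂h/∂x = [(+0.2)·(-60) − (+4.7)·50] / -24550 = +0.01006
∂h/∂y = [55·(+4.7) − 425·(+0.2)] / -24550 = -0.007067
|∇h| = √(0.01006² + -0.007067²) = 0.01229
Seepage velocity v = K·i/n = 14.0 × 0.01229 / 0.31 = 0.555 m/day.
t = 300 / 0.555 = 540.5 days = 1.48 years.

1.5 years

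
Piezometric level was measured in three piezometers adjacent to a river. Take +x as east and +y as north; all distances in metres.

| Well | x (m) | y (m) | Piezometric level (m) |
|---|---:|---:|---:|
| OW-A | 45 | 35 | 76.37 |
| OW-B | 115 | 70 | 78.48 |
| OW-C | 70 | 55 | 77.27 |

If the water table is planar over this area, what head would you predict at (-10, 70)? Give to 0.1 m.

With h = a·x + b·y + c and OW-A as origin, the differences give:
  70·a + 35·b = +2.11
  25·a + 20·b = +0.90
Eliminate b (×20 and ×35, subtract): 525·a = 10.700 → a = ∂h/∂x = +0.02038
Back-substitute: b = ∂h/∂y = +0.01952.
h(-10, 70) = 76.37 + (+0.02038)·(-55) + (+0.01952)·(35) = 76.37 -1.121 +0.683 = 75.932 m.

75.9 m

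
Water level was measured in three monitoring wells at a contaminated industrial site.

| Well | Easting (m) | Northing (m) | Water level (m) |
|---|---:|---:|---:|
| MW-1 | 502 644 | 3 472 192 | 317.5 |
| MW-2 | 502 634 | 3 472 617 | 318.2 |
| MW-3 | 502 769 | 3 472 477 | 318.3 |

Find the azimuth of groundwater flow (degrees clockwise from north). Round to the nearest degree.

236°

Three-point gradient (reference MW-1): Δ to MW-2 = (-10, 425, +0.7), Δ to MW-3 = (125, 285, +0.8).
∂h/∂x = +0.002510, ∂h/∂y = +0.001706 (det = -55975).
Flow direction (−∇h) has components (-0.002510 E, -0.001706 N).
Azimuth = atan2(E, N) = atan2(-0.002510, -0.001706) = 235.8° ≈ 236°.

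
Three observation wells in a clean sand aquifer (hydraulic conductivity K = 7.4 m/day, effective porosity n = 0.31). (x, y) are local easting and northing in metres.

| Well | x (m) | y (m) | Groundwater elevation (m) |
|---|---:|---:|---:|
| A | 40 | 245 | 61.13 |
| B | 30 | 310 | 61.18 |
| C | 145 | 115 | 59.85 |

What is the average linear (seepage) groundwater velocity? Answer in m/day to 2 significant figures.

0.33 m/day

With h = a·x + b·y + c and A as origin, the differences give:
  (-10)·a + 65·b = +0.05
  105·a + (-130)·b = -1.28
Eliminate b (×(-130) and ×65, subtract): -5525·a = 76.700 → a = ∂h/∂x = -0.01388
Back-substitute: b = ∂h/∂y = -0.001367.
|∇h| = √(-0.01388² + -0.001367²) = 0.01395
Seepage velocity v = K·i/n = 7.4 × 0.01395 / 0.31 = 0.333 m/day.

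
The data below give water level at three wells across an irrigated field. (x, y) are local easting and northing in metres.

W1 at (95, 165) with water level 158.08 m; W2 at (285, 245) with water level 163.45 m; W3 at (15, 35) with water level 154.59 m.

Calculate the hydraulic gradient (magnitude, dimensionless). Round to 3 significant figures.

With h = a·x + b·y + c and W1 as origin, the differences give:
  190·a + 80·b = +5.37
  (-80)·a + (-130)·b = -3.49
Eliminate b (×(-130) and ×80, subtract): -18300·a = -418.900 → a = ∂h/∂x = +0.02289
Back-substitute: b = ∂h/∂y = +0.01276.
|∇h| = √(0.02289² + 0.01276²) = 0.02621

0.0262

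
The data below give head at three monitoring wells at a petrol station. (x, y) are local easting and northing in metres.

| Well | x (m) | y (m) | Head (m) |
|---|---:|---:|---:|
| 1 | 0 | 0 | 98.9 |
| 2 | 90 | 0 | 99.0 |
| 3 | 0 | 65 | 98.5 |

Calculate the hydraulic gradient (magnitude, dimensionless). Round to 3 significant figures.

∂h/∂x = (99.0 − 98.9) / (90 − 0) = +0.001111
∂h/∂y = (98.5 − 98.9) / (65 − 0) = -0.006154
|∇h| = √(0.001111² + -0.006154²) = 0.006253

0.00625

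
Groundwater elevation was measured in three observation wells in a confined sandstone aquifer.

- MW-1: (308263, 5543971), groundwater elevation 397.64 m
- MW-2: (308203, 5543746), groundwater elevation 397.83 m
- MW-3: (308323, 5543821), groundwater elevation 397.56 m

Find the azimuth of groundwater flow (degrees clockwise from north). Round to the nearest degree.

Taking MW-1 as reference: MW-2−MW-1 = (-60, -225, +0.19); MW-3−MW-1 = (60, -150, -0.08).
Determinant of the coordinate differences = (-60)·(-150) − 60·(-225) = 22500.
∂h/∂x = [(+0.19)·(-150) − (-0.08)·(-225)] / 22500 = -0.002067
∂h/∂y = [(-60)·(-0.08) − 60·(+0.19)] / 22500 = -0.0002933
Flow direction (−∇h) has components (+0.002067 E, +0.0002933 N).
Azimuth = atan2(E, N) = atan2(+0.002067, +0.0002933) = 81.9° ≈ 082°.

082°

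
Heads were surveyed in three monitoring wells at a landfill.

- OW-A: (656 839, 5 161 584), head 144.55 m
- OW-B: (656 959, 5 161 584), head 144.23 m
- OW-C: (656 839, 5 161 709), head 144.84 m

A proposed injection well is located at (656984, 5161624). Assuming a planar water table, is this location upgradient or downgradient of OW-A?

∂h/∂x = (144.23 − 144.55) / (656959 − 656839) = -0.002667
∂h/∂y = (144.84 − 144.55) / (5161709 − 5161584) = +0.002320
Head at (656984, 5161624) = 144.55 + (-0.002667)·(145) + (+0.002320)·(40) = 144.26 m.
That is lower than the 144.55 m at OW-A, so the point is downgradient.

downgradient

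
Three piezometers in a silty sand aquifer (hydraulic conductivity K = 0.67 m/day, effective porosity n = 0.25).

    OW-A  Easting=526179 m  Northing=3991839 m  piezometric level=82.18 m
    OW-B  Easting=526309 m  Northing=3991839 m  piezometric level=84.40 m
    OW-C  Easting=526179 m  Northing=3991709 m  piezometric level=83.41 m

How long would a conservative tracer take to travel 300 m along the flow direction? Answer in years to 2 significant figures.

16 years

∂h/∂x = (84.40 − 82.18) / (526309 − 526179) = +0.01708
∂h/∂y = (83.41 − 82.18) / (3991709 − 3991839) = -0.009462
|∇h| = √(0.01708² + -0.009462²) = 0.01953
Seepage velocity v = K·i/n = 0.67 × 0.01953 / 0.25 = 0.05234 m/day.
t = 300 / 0.05234 = 5732 days = 15.7 years.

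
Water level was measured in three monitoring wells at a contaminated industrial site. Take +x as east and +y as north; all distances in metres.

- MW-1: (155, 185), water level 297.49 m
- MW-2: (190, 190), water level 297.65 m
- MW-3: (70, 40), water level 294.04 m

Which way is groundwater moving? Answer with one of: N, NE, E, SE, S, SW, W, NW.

S

With h = a·x + b·y + c and MW-1 as origin, the differences give:
  35·a + 5·b = +0.16
  (-85)·a + (-145)·b = -3.45
Eliminate b (×(-145) and ×5, subtract): -4650·a = -5.950 → a = ∂h/∂x = +0.001280
Back-substitute: b = ∂h/∂y = +0.02304.
Flow = −∇h = (-0.001280 east, -0.02304 north), which points south.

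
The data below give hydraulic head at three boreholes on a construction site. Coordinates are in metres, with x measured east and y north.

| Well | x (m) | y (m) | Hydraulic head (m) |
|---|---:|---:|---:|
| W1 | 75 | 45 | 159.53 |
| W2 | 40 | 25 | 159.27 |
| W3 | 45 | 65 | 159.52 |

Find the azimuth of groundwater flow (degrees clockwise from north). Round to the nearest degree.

With h = a·x + b·y + c and W1 as origin, the differences give:
  (-35)·a + (-20)·b = -0.26
  (-30)·a + 20·b = -0.01
Eliminate b (×20 and ×(-20), subtract): -1300·a = -5.400 → a = ∂h/∂x = +0.004154
Back-substitute: b = ∂h/∂y = +0.005731.
Flow direction (−∇h) has components (-0.004154 E, -0.005731 N).
Azimuth = atan2(E, N) = atan2(-0.004154, -0.005731) = 215.9° ≈ 216°.

216°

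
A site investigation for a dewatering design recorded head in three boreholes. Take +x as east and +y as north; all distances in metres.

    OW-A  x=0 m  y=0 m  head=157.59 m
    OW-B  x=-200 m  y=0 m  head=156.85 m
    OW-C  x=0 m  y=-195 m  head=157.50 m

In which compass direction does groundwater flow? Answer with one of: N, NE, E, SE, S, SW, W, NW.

∂h/∂x = (156.85 − 157.59) / (-200 − 0) = +0.003700
∂h/∂y = (157.50 − 157.59) / (-195 − 0) = +0.0004615
Flow = −∇h = (-0.003700 east, -0.0004615 north), which points west.

W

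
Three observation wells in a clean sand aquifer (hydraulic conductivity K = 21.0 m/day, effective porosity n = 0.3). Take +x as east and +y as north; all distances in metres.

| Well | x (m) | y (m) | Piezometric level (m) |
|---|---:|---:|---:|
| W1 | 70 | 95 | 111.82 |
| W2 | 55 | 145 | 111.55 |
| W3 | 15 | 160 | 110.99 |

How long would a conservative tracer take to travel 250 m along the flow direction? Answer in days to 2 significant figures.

Differences from W1: to W2 (Δx, Δy, Δh) = (-15, 50, -0.27); to W3 = (-55, 65, -0.83).
Determinant of the coordinate differences = (-15)·65 − (-55)·50 = 1775.
∂h/∂x = [(-0.27)·65 − (-0.83)·50] / 1775 = +0.01349
∂h/∂y = [(-15)·(-0.83) − (-55)·(-0.27)] / 1775 = -0.001352
|∇h| = √(0.01349² + -0.001352²) = 0.01356
Seepage velocity v = K·i/n = 21.0 × 0.01356 / 0.3 = 0.9492 m/day.
t = 250 / 0.9492 = 263.4 days.

260 days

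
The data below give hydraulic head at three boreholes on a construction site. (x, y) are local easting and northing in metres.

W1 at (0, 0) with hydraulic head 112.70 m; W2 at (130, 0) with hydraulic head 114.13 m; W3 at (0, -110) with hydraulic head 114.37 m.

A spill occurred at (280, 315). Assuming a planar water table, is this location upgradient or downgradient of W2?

∂h/∂x = (114.13 − 112.70) / (130 − 0) = +0.01100
∂h/∂y = (114.37 − 112.70) / (-110 − 0) = -0.01518
Head at (280, 315) = 112.70 + (+0.01100)·(280) + (-0.01518)·(315) = 111.00 m.
That is lower than the 114.13 m at W2, so the point is downgradient.

downgradient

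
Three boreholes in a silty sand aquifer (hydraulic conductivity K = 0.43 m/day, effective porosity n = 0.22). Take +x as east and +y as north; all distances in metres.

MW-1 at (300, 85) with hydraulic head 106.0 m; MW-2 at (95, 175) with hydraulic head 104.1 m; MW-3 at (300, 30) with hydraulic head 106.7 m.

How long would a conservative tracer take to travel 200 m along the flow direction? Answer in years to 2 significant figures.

Taking MW-1 as reference: MW-2−MW-1 = (-205, 90, -1.9); MW-3−MW-1 = (0, -55, +0.7).
Determinant of the coordinate differences = (-205)·(-55) − 0·90 = 11275.
∂h/∂x = [(-1.9)·(-55) − (+0.7)·90] / 11275 = +0.003681
∂h/∂y = [(-205)·(+0.7) − 0·(-1.9)] / 11275 = -0.01273
|∇h| = √(0.003681² + -0.01273²) = 0.01325
Seepage velocity v = K·i/n = 0.43 × 0.01325 / 0.22 = 0.0259 m/day.
t = 200 / 0.0259 = 7722 days = 21.1 years.

21 years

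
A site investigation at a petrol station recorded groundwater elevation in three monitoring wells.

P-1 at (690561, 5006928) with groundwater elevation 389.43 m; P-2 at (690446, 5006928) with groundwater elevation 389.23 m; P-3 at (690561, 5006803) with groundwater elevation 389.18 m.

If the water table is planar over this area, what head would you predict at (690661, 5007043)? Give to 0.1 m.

389.8 m

∂h/∂x = (389.23 − 389.43) / (690446 − 690561) = +0.001739
∂h/∂y = (389.18 − 389.43) / (5006803 − 5006928) = +0.002000
h(690661, 5007043) = 389.43 + (+0.001739)·(100) + (+0.002000)·(115) = 389.43 +0.174 +0.230 = 389.834 m.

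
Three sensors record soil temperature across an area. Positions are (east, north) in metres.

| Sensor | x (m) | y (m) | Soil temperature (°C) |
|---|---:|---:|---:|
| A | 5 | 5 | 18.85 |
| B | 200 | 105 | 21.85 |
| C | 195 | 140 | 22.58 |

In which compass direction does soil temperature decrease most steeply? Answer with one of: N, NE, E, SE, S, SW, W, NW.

With T = a·x + b·y + c and A as origin, the differences give:
  195·a + 100·b = +3.00
  190·a + 135·b = +3.73
Eliminate b (×135 and ×100, subtract): 7325·a = 32.000 → a = ∂T/∂x = +0.004369
Back-substitute: b = ∂T/∂y = +0.02148.
Steepest decrease is along −∇f = (-0.004369 E, -0.02148 N) → south.

S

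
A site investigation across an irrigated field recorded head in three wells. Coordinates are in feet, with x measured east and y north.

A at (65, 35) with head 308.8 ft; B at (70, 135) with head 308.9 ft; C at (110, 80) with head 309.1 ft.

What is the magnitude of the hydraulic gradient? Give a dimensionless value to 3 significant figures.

0.00601

Differences from A: to B (Δx, Δy, Δh) = (5, 100, +0.1); to C = (45, 45, +0.3).
Solve a·Δx + b·Δy = Δh: det = 5·45 − 45·100 = -4275.
∂h/∂x = [(+0.1)·45 − (+0.3)·100] / -4275 = +0.005965
∂h/∂y = [5·(+0.3) − 45·(+0.1)] / -4275 = +0.0007018
|∇h| = √(0.005965² + 0.0007018²) = 0.006006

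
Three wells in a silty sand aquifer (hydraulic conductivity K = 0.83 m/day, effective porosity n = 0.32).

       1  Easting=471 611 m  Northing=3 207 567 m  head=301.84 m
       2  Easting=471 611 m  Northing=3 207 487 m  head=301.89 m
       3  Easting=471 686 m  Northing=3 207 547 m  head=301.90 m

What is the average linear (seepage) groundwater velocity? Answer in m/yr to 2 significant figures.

0.84 m/yr

With h = a·x + b·y + c and 1 as origin, the differences give:
  0·a + (-80)·b = +0.05
  75·a + (-20)·b = +0.06
Eliminate b (×(-20) and ×(-80), subtract): 6000·a = 3.800 → a = ∂h/∂x = +0.0006333
Back-substitute: b = ∂h/∂y = -0.0006250.
|∇h| = √(0.0006333² + -0.0006250²) = 0.0008898
Seepage velocity v = K·i/n = 0.83 × 0.0008898 / 0.32 = 0.002308 m/day = 0.843 m/yr.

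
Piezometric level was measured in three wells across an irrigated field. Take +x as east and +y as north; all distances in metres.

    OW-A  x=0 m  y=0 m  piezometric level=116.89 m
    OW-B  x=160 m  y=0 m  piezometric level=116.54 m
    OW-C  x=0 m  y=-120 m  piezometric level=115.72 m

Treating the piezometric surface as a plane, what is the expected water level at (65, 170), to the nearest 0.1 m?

∂h/∂x = (116.54 − 116.89) / (160 − 0) = -0.002187
∂h/∂y = (115.72 − 116.89) / (-120 − 0) = +0.009750
h(65, 170) = 116.89 + (-0.002187)·(65) + (+0.009750)·(170) = 116.89 -0.142 +1.658 = 118.405 m.

118.4 m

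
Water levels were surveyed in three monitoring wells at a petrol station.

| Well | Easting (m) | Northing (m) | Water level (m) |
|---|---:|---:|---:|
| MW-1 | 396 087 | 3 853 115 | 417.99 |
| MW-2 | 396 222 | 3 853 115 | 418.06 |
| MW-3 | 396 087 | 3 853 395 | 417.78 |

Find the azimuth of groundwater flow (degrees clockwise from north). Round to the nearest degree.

325°

∂h/∂x = (418.06 − 417.99) / (396222 − 396087) = +0.0005185
∂h/∂y = (417.78 − 417.99) / (3853395 − 3853115) = -0.0007500
Flow direction (−∇h) has components (-0.0005185 E, +0.0007500 N).
Azimuth = atan2(E, N) = atan2(-0.0005185, +0.0007500) = 325.3° ≈ 325°.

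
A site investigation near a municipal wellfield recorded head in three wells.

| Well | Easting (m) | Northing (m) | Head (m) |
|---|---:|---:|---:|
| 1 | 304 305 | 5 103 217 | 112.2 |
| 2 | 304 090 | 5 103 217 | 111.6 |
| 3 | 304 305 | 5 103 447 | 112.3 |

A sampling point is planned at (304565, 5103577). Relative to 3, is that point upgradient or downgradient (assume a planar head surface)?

∂h/∂x = (111.6 − 112.2) / (304090 − 304305) = +0.002791
∂h/∂y = (112.3 − 112.2) / (5103447 − 5103217) = +0.0004348
Head at (304565, 5103577) = 112.2 + (+0.002791)·(260) + (+0.0004348)·(360) = 113.08 m.
That is higher than the 112.3 m at 3, so the point is upgradient.

upgradient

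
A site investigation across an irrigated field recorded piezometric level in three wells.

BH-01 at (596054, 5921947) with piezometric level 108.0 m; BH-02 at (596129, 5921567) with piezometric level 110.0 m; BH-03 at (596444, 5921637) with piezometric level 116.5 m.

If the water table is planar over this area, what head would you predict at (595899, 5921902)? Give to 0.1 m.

104.8 m

Taking BH-01 as reference: BH-02−BH-01 = (75, -380, +2.0); BH-03−BH-01 = (390, -310, +8.5).
Determinant of the coordinate differences = 75·(-310) − 390·(-380) = 124950.
∂h/∂x = [(+2.0)·(-310) − (+8.5)·(-380)] / 124950 = +0.02089
∂h/∂y = [75·(+8.5) − 390·(+2.0)] / 124950 = -0.001140
h(595899, 5921902) = 108.0 + (+0.02089)·(-155) + (-0.001140)·(-45) = 108.0 -3.238 +0.051 = 104.814 m.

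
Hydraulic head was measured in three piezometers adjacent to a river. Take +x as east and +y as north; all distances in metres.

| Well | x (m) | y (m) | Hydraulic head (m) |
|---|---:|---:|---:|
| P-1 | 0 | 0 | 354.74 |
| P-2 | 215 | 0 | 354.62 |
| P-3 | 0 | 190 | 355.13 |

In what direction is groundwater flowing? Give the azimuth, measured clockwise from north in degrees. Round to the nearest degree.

∂h/∂x = (354.62 − 354.74) / (215 − 0) = -0.0005581
∂h/∂y = (355.13 − 354.74) / (190 − 0) = +0.002053
Flow direction (−∇h) has components (+0.0005581 E, -0.002053 N).
Azimuth = atan2(E, N) = atan2(+0.0005581, -0.002053) = 164.8° ≈ 165°.

165°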